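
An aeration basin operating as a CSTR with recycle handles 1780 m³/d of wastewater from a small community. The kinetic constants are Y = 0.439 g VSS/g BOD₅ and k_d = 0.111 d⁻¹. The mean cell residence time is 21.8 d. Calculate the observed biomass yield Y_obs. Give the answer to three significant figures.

Y_obs ≈ 0.128 g VSS/g BOD₅

Observed yield with endogenous decay: Y_obs = Y / (1 + k_d·θ_c) = 0.439 / (1 + 0.111 × 21.8) = 0.439 / 3.420 = 0.1284 g VSS/g BOD₅.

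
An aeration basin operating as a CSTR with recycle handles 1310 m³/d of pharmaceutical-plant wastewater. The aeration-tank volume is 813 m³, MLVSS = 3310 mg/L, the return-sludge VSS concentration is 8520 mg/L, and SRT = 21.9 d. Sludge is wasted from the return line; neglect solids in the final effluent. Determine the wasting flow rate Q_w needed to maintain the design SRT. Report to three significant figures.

Q_w ≈ 14.4 m³/d

Q_w = (V·X)/(θ_c X_r) = 813.0 × 3310 / (21.9 × 8520) = 14.42 m³/d.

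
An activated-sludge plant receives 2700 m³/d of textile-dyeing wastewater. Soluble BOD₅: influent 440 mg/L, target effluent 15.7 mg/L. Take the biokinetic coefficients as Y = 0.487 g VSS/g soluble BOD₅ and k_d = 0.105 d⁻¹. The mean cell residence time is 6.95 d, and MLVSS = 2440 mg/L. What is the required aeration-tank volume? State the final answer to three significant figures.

V ≈ 919 m³

Rearranging the biomass balance for a CMAS with decay, V = Y·Q·ΔS·θ_c / [X·(1+k_d θ_c)] = 0.487 × 2700 × (440 − 15.7) × 6.95 / [2440 × (1 + 0.105 × 6.95)] = 3.88×10^6 / 4221 = 918.7 m³.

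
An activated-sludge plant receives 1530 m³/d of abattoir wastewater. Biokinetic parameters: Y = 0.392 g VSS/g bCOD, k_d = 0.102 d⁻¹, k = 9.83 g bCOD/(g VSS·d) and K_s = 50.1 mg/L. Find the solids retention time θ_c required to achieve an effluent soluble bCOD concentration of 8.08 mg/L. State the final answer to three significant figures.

Specific growth rate at S = 8.08 mg/L: μ = YkS/(K_s+S) = 0.392·9.83·8.08/(50.1+8.08) = 0.5352 d⁻¹.
θ_c = 1/(μ − k_d) = 1/(0.5352 − 0.102) = 1/0.4332 = 2.309 d.

θ_c ≈ 2.31 d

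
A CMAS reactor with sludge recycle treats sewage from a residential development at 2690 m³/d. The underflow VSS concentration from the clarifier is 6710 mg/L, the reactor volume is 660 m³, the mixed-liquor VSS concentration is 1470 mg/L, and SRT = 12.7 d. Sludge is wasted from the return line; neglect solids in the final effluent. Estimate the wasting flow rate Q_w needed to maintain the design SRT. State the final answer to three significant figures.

θ_c = V·X/(Q_w·X_r) when wasting from the recycle, so Q_w = V·X/(θ_c·X_r) = 660.0 × 1470 / (12.7 × 6710) = 11.39 m³/d.

Q_w ≈ 11.4 m³/d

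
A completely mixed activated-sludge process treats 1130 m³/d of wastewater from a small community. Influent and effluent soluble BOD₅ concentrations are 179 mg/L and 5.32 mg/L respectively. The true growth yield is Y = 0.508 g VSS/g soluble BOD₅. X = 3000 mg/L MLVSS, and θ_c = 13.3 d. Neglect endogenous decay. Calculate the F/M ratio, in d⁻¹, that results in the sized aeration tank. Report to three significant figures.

V·X = Y·Q·ΔS·θ_c gives V = 0.508 × 1130 × (179 − 5.32) × 13.3 / 3000 = 442.0 m³.
F/M = applied load / biomass = Q·S₀/(V·X) = 1130 × 179 / (442.0 × 3000) = 0.1525 d⁻¹.

F/M ≈ 0.153 d⁻¹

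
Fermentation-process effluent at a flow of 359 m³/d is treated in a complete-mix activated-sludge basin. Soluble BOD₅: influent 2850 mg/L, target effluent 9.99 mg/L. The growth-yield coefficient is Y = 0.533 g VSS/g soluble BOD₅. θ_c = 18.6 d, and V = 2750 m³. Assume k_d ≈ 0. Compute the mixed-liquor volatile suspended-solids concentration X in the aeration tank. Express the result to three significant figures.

X ≈ 3680 mg/L

From V·X = Y·Q·(S₀ − S)·θ_c (decay neglected): X = 0.533 × 359 × (2850 − 9.99) × 18.6 / 2750 = 3676 mg/L.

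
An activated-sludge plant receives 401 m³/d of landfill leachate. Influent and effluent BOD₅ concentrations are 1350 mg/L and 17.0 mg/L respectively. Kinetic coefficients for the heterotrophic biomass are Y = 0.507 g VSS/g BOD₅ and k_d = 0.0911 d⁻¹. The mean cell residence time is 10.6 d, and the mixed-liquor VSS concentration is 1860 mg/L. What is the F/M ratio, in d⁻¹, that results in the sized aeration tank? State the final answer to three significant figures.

Steady-state biomass mass balance: V·X·(1 + k_d·θ_c) = Y·Q·(S₀ − S)·θ_c, so V = 0.507 × 401 × (1350 − 17.0) × 10.6 / [1860 × (1 + 0.0911 × 10.6)] = 2.87×10^6 / 3656 = 785.7 m³.
F/M = applied load / biomass = Q·S₀/(V·X) = 401 × 1350 / (785.7 × 1860) = 0.3704 d⁻¹.

F/M ≈ 0.370 d⁻¹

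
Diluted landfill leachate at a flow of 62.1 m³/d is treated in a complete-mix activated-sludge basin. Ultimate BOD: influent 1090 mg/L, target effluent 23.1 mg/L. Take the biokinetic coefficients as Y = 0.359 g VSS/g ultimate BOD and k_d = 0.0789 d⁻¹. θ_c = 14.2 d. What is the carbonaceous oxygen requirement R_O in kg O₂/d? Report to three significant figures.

R_O ≈ 50.3 kg O₂/d

Observed yield with endogenous decay: Y_obs = Y / (1 + k_d·θ_c) = 0.359 / (1 + 0.0789 × 14.2) = 0.359 / 2.120 = 0.1693 g VSS/g ultimate BOD.
Q·(S₀ − S) = 62.1 × (1090 − 23.1) × 10⁻³ = 66.25 kg/d removed.
Biomass synthesised: P_X = Y_obs × 66.25 = 11.22 kg VSS/d.
Carbonaceous O₂ demand = substrate oxidised − cell-mass equivalent = 66.25 − 1.42 × 11.22 = 50.33 kg O₂/d.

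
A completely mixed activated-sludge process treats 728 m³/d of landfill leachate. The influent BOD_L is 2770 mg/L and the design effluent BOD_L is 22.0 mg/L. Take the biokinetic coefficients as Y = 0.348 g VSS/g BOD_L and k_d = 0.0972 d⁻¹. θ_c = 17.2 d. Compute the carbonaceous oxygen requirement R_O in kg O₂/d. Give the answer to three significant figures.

R_O ≈ 1630 kg O₂/d

The observed yield is Y_obs = Y/(1 + k_d·θ_c) = 0.348 / (1 + 0.0972 × 17.2) = 0.348 / 2.672 = 0.1302 g VSS per g BOD_L removed.
ΔS = 2770 − 22.0 = 2748 mg/L, so the substrate removal rate is 728 × 2748/1000 = 2001 kg BOD_L/d.
Biomass synthesised: P_X = Y_obs × 2001 = 260.6 kg VSS/d.
R_O = Q·(S₀ − S) − 1.42·P_X = 2001 − 1.42 × 260.6 = 1631 kg O₂/d.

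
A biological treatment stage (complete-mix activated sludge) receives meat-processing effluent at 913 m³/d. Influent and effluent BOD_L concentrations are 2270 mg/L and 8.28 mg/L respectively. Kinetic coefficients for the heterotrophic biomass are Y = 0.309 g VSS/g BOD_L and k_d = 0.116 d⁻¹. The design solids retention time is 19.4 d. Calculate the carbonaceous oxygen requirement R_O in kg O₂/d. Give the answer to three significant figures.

Y_obs = Y / (1 + k_d θ_c) = 0.309 / (1 + 0.116 × 19.4) = 0.309 / 3.250 = 0.09507.
ΔS = 2270 − 8.28 = 2262 mg/L, so the substrate removal rate is 913 × 2262/1000 = 2065 kg BOD_L/d.
Biomass synthesised: P_X = Y_obs × 2065 = 196.3 kg VSS/d.
R_O = Q·ΔS − 1.42 P_X = 2065 − 278.8 = 1786 kg O₂/d.

R_O ≈ 1790 kg O₂/d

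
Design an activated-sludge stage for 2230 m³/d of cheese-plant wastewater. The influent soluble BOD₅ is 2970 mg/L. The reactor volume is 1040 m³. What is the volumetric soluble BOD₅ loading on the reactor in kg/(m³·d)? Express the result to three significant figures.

L_v ≈ 6.37 kg soluble BOD₅/(m³·d)

Volumetric loading L_v = Q·S₀ / V = 2230 × 2970 g/m³ / 1040 m³ = 6368 g/(m³·d) = 6.368 kg soluble BOD₅/(m³·d).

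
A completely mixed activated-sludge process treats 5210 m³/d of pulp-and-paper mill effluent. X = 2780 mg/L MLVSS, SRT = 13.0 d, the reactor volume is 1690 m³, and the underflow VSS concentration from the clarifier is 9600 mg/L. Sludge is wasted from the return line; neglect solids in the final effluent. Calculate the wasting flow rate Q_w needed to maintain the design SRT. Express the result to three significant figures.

Wasting from the return line (neglecting effluent solids): Q_w = V·X / (θ_c·X_r) = 1690 × 2780 / (13.0 × 9600) = 37.65 m³/d.

Q_w ≈ 37.6 m³/d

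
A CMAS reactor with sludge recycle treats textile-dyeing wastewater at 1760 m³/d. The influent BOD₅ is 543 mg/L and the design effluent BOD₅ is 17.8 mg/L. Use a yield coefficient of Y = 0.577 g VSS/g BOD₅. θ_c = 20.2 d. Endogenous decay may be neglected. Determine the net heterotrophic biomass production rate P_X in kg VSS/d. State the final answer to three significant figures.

No decay correction is needed, so Y_obs = Y = 0.577.
ΔS = 543 − 17.8 = 525.2 mg/L, so the substrate removal rate is 1760 × 525.2/1000 = 924.4 kg BOD₅/d.
P_X = Y_obs · Q(S₀ − S) = 0.5770 × 924.4 = 533.4 kg VSS/d.

P_X ≈ 533 kg VSS/d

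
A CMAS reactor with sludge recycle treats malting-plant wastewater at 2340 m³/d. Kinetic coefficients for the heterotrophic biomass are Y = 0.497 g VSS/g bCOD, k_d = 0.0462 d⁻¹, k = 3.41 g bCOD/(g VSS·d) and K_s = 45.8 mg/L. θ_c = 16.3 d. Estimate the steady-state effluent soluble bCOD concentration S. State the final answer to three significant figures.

S ≈ 3.10 mg/L

From the Monod/SRT balance for a CMAS, S = K_s·(1+k_d θ_c)/[θ_c·(Y k − k_d) − 1] = 45.8 × (1 + 0.0462 × 16.3) / [16.3 × (0.497 × 3.41 − 0.0462) − 1] = 80.29 / 25.87 = 3.103 mg/L.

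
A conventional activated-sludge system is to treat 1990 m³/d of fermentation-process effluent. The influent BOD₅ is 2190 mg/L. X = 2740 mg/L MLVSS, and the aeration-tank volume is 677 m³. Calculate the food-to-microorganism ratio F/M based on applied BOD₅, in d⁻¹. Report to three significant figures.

F/M ≈ 2.35 d⁻¹

F/M = applied load / biomass = Q·S₀/(V·X) = 1990 × 2190 / (677.0 × 2740) = 2.349 d⁻¹.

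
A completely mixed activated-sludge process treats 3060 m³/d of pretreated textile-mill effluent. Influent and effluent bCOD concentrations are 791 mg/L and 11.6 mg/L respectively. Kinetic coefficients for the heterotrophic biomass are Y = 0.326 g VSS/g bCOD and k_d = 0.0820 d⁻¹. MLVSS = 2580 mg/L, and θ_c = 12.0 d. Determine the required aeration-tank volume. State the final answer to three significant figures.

V ≈ 1820 m³

From the SRT design equation V = Y Q (S₀−S) θ_c / [X (1 + k_d θ_c)] = 0.326 × 3060 × (791 − 11.6) × 12.0 / [2580 × (1 + 0.0820 × 12.0)] = 9.33×10^6 / 5119 = 1823 m³.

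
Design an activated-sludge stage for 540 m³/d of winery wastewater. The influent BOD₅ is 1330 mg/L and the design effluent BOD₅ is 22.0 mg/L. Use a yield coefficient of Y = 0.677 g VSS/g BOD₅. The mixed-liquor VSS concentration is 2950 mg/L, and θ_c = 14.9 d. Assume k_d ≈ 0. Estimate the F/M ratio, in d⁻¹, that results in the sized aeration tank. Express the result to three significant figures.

With k_d = 0 the design equation reduces to V = Y Q (S₀−S) θ_c / X = 0.677 × 540 × (1330 − 22.0) × 14.9 / 2950 = 2415 m³.
F/M = Q·S₀ / (V·X) = 540 × 1330 / (2415 × 2950) = 0.1008 g BOD₅·(g VSS·d)⁻¹.

F/M ≈ 0.101 d⁻¹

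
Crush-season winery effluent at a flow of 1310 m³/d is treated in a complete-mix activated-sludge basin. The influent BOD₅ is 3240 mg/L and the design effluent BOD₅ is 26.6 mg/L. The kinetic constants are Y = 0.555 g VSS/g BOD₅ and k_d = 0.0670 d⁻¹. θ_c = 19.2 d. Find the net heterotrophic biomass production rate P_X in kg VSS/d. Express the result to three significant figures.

Correct the yield for decay: Y_obs = Y/(1 + k_d θ_c) = 0.555 / (1 + 0.0670 × 19.2) = 0.555 / 2.286 = 0.2427.
Mass of BOD₅ removed per day: Q(S₀ − S) = 1310 × 3213 g/m³ = 4210 kg/d.
P_X = Y_obs · Q(S₀ − S) = 0.2427 × 4210 = 1022 kg VSS/d.

P_X ≈ 1020 kg VSS/d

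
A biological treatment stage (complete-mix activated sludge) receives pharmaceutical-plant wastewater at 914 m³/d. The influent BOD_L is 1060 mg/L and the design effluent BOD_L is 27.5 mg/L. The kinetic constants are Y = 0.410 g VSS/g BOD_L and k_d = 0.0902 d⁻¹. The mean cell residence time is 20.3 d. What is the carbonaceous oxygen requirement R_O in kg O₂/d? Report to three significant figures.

Observed yield with endogenous decay: Y_obs = Y / (1 + k_d·θ_c) = 0.410 / (1 + 0.0902 × 20.3) = 0.410 / 2.831 = 0.1448 g VSS/g BOD_L.
ΔS = 1060 − 27.5 = 1032 mg/L, so the substrate removal rate is 914 × 1032/1000 = 943.7 kg BOD_L/d.
P_X = Y_obs·Q·(S₀ − S) = 0.1448 × 943.7 = 136.7 kg VSS/d.
R_O = Q·(S₀ − S) − 1.42·P_X = 943.7 − 1.42 × 136.7 = 749.6 kg O₂/d.

R_O ≈ 750 kg O₂/d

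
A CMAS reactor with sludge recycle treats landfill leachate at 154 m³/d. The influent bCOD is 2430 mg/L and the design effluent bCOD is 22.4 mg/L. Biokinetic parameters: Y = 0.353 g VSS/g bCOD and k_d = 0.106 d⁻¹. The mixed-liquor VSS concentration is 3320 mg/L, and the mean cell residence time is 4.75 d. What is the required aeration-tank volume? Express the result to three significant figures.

Steady-state biomass mass balance: V·X·(1 + k_d·θ_c) = Y·Q·(S₀ − S)·θ_c, so V = 0.353 × 154 × (2430 − 22.4) × 4.75 / [3320 × (1 + 0.106 × 4.75)] = 6.22×10^5 / 4992 = 124.5 m³.

V ≈ 125 m³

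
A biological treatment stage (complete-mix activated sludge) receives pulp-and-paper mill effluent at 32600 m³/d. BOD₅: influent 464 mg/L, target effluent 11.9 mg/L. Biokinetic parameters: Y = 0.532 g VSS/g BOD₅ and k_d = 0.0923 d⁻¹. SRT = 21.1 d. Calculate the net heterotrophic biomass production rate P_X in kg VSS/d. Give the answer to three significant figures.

The observed yield is Y_obs = Y/(1 + k_d·θ_c) = 0.532 / (1 + 0.0923 × 21.1) = 0.532 / 2.948 = 0.1805 g VSS per g BOD₅ removed.
ΔS = 464 − 11.9 = 452.1 mg/L, so the substrate removal rate is 32600 × 452.1/1000 = 14738 kg BOD₅/d.
P_X = Y_obs · Q(S₀ − S) = 0.1805 × 14738 = 2660 kg VSS/d.

P_X ≈ 2660 kg VSS/d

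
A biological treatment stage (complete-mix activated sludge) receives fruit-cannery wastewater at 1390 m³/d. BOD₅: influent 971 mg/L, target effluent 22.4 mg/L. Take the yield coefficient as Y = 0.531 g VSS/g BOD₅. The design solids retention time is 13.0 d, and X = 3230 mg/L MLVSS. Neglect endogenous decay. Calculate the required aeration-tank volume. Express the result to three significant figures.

V ≈ 2820 m³

With k_d = 0 the design equation reduces to V = Y Q (S₀−S) θ_c / X = 0.531 × 1390 × (971 − 22.4) × 13.0 / 3230 = 2818 m³.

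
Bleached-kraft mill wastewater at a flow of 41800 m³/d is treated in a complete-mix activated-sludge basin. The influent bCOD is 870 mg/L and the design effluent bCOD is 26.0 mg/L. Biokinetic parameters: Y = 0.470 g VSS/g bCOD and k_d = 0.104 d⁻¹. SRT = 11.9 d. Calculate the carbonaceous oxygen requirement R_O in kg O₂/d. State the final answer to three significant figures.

R_O ≈ 24800 kg O₂/d

Y_obs = Y / (1 + k_d θ_c) = 0.470 / (1 + 0.104 × 11.9) = 0.470 / 2.238 = 0.2100.
Mass of bCOD removed per day: Q(S₀ − S) = 41800 × 844.0 g/m³ = 35279 kg/d.
Biomass synthesised: P_X = Y_obs × 35279 = 7410 kg VSS/d.
R_O = Q·ΔS − 1.42 P_X = 35279 − 10523 = 24757 kg O₂/d.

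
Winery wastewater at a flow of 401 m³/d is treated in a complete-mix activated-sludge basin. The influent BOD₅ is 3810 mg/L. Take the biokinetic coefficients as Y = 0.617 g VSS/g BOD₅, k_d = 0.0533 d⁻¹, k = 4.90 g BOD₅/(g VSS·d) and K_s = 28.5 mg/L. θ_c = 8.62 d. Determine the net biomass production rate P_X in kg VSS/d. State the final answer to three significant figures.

Effluent substrate depends only on kinetics and SRT: S = K_s(1 + k_d θ_c) / [θ_c(Yk − k_d) − 1] = 28.5 × (1 + 0.0533 × 8.62) / [8.62 × (0.617 × 4.90 − 0.0533) − 1] = 41.59 / 24.60 = 1.691 mg/L.
Correct the yield for decay: Y_obs = Y/(1 + k_d θ_c) = 0.617 / (1 + 0.0533 × 8.62) = 0.617 / 1.459 = 0.4228.
Substrate removed = Q·(S₀ − S) = 401 m³/d × (3810 − 1.69) g/m³ = 1.53×10^6 g/d = 1527 kg/d.
Biomass produced: P_X = Y_obs·Q·ΔS = 0.4228 × 1527 ≈ 645.6 kg VSS/d.

P_X ≈ 646 kg VSS/d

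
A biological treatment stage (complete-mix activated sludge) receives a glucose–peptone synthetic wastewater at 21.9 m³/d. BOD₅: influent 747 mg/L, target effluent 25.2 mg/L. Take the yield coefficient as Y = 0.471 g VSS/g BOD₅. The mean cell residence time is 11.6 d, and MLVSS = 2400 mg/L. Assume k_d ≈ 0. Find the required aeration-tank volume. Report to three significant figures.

V·X = Y·Q·ΔS·θ_c gives V = 0.471 × 21.9 × (747 − 25.2) × 11.6 / 2400 = 35.99 m³.

V ≈ 36.0 m³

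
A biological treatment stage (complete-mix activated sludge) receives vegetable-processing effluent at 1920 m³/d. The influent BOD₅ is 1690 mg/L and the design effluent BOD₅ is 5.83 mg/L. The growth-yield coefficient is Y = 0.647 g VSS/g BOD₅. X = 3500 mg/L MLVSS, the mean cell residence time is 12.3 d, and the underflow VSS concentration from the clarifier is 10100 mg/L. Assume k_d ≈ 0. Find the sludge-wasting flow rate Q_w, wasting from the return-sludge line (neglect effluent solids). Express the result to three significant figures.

Q_w ≈ 207 m³/d

Biomass mass balance (decay neglected): V·X = Y·Q·(S₀ − S)·θ_c, so V = 0.647 × 1920 × (1690 − 5.83) × 12.3 / 3500 = 7352 m³.
θ_c = V·X/(Q_w·X_r) when wasting from the recycle, so Q_w = V·X/(θ_c·X_r) = 7352 × 3500 / (12.3 × 10100) = 207.1 m³/d.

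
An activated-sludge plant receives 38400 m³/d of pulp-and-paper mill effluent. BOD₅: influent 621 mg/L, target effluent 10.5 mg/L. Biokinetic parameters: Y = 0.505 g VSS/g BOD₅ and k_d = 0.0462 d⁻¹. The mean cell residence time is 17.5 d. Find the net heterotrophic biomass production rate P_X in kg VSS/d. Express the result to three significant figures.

P_X ≈ 6550 kg VSS/d

The observed yield is Y_obs = Y/(1 + k_d·θ_c) = 0.505 / (1 + 0.0462 × 17.5) = 0.505 / 1.808 = 0.2792 g VSS per g BOD₅ removed.
ΔS = 621 − 10.5 = 610.5 mg/L, so the substrate removal rate is 38400 × 610.5/1000 = 23443 kg BOD₅/d.
So the net sludge growth is P_X = 0.2792 × 23443 = 6546 kg VSS/d.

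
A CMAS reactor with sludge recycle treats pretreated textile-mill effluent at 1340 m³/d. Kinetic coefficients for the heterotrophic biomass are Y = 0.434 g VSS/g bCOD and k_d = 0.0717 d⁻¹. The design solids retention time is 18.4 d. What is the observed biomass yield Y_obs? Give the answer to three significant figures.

Y_obs ≈ 0.187 g VSS/g bCOD

The observed yield is Y_obs = Y/(1 + k_d·θ_c) = 0.434 / (1 + 0.0717 × 18.4) = 0.434 / 2.319 = 0.1871 g VSS per g bCOD removed.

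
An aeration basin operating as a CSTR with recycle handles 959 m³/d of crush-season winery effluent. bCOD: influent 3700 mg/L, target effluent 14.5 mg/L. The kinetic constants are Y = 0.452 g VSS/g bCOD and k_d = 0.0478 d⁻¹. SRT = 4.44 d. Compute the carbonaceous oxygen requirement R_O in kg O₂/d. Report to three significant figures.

Correct the yield for decay: Y_obs = Y/(1 + k_d θ_c) = 0.452 / (1 + 0.0478 × 4.44) = 0.452 / 1.212 = 0.3729.
Q·(S₀ − S) = 959 × (3700 − 14.5) × 10⁻³ = 3534 kg/d removed.
Net sludge production P_X = 0.3729 × 3534 = 1318 kg VSS/d.
Carbonaceous O₂ demand = substrate oxidised − cell-mass equivalent = 3534 − 1.42 × 1318 = 1663 kg O₂/d.

R_O ≈ 1660 kg O₂/d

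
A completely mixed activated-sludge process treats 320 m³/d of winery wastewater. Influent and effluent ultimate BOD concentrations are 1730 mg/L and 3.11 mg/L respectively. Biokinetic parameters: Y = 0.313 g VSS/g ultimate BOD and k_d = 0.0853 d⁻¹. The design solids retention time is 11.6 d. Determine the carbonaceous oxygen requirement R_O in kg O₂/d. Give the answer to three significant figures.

Observed yield with endogenous decay: Y_obs = Y / (1 + k_d·θ_c) = 0.313 / (1 + 0.0853 × 11.6) = 0.313 / 1.989 = 0.1573 g VSS/g ultimate BOD.
Mass of ultimate BOD removed per day: Q(S₀ − S) = 320 × 1727 g/m³ = 552.6 kg/d.
Biomass synthesised: P_X = Y_obs × 552.6 = 86.94 kg VSS/d.
R_O = Q·ΔS − 1.42 P_X = 552.6 − 123.5 = 429.2 kg O₂/d.

R_O ≈ 429 kg O₂/d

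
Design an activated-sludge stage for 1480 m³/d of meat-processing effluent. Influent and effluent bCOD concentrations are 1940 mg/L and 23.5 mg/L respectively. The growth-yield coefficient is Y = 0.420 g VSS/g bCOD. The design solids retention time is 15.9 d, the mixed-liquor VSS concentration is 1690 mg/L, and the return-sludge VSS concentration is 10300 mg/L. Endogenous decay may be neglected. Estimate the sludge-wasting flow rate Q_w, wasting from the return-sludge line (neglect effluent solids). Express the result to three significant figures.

Q_w ≈ 116 m³/d

Biomass mass balance (decay neglected): V·X = Y·Q·(S₀ − S)·θ_c, so V = 0.420 × 1480 × (1940 − 23.5) × 15.9 / 1690 = 11208 m³.
θ_c = V·X/(Q_w·X_r) when wasting from the recycle, so Q_w = V·X/(θ_c·X_r) = 11208 × 1690 / (15.9 × 10300) = 115.7 m³/d.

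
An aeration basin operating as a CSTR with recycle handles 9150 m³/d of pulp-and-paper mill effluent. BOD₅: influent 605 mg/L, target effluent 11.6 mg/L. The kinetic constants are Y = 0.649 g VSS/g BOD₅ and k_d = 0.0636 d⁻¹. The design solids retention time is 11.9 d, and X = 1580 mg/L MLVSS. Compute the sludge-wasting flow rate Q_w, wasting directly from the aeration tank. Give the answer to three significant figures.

Rearranging the biomass balance for a CMAS with decay, V = Y·Q·ΔS·θ_c / [X·(1+k_d θ_c)] = 0.649 × 9150 × (605 − 11.6) × 11.9 / [1580 × (1 + 0.0636 × 11.9)] = 4.19×10^7 / 2776 = 15107 m³.
Wasting from the aeration tank: Q_w = V / θ_c = 15107 / 11.9 = 1269 m³/d.

Q_w ≈ 1270 m³/d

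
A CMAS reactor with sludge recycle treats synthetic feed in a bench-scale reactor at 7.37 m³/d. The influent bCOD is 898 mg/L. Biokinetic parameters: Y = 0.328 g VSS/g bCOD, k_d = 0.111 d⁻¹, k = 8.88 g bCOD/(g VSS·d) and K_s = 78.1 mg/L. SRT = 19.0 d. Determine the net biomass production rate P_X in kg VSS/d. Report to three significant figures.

Effluent substrate depends only on kinetics and SRT: S = K_s(1 + k_d θ_c) / [θ_c(Yk − k_d) − 1] = 78.1 × (1 + 0.111 × 19.0) / [19.0 × (0.328 × 8.88 − 0.111) − 1] = 242.8 / 52.23 = 4.649 mg/L.
The observed yield is Y_obs = Y/(1 + k_d·θ_c) = 0.328 / (1 + 0.111 × 19.0) = 0.328 / 3.109 = 0.1055 g VSS per g bCOD removed.
Q·(S₀ − S) = 7.37 × (898 − 4.65) × 10⁻³ = 6.584 kg/d removed.
So the net sludge growth is P_X = 0.1055 × 6.584 = 0.6946 kg VSS/d.

P_X ≈ 0.695 kg VSS/d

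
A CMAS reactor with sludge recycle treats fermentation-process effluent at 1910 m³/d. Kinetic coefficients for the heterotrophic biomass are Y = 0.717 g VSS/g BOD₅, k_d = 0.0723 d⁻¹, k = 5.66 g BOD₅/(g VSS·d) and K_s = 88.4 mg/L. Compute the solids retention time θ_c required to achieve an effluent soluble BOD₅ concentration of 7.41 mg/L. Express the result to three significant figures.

At the target effluent, Y k S/(K_s+S) = 0.717×5.66×7.41/95.81 = 0.3139 d⁻¹.
Then 1/θ_c = μ − k_d = 0.3139 − 0.0723 = 0.2416 d⁻¹, giving θ_c = 4.140 d.

θ_c ≈ 4.14 d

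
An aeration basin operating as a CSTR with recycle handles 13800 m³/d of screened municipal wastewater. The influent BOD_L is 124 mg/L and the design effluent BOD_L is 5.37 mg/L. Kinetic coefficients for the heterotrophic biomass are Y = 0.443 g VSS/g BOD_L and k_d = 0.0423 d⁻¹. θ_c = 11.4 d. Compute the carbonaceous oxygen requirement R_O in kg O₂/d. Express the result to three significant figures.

R_O ≈ 942 kg O₂/d

Observed yield with endogenous decay: Y_obs = Y / (1 + k_d·θ_c) = 0.443 / (1 + 0.0423 × 11.4) = 0.443 / 1.482 = 0.2989 g VSS/g BOD_L.
Mass of BOD_L removed per day: Q(S₀ − S) = 13800 × 118.6 g/m³ = 1637 kg/d.
P_X = Y_obs·Q·(S₀ − S) = 0.2989 × 1637 = 489.3 kg VSS/d.
Carbonaceous O₂ demand = substrate oxidised − cell-mass equivalent = 1637 − 1.42 × 489.3 = 942.3 kg O₂/d.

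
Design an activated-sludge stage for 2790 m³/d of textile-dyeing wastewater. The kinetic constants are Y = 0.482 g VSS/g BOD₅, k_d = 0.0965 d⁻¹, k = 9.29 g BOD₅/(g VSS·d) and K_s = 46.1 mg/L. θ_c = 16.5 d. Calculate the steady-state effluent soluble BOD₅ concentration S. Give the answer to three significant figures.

For a completely mixed reactor with recycle the Lawrence–McCarty relation gives S = K_s·(1 + k_d·θ_c) / [θ_c·(Y·k − k_d) − 1] = 46.1 × (1 + 0.0965 × 16.5) / [16.5 × (0.482 × 9.29 − 0.0965) − 1] = 119.5 / 71.29 = 1.676 mg/L.

S ≈ 1.68 mg/L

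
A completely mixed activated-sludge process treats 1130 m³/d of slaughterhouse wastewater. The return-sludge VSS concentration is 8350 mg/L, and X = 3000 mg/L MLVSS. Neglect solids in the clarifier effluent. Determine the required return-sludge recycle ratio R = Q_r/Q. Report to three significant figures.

Solids balance on the clarifier gives (1+R)X = R·X_r, so R = X/(X_r − X) = 3000 / (8350 − 3000) = 0.5607.

R ≈ 0.561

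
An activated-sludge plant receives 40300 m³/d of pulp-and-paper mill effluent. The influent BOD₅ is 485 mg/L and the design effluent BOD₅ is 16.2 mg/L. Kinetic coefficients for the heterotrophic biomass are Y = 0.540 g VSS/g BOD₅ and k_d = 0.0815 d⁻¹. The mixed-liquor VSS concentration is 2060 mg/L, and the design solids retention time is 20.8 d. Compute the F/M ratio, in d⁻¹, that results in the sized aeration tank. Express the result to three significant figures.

F/M ≈ 0.248 d⁻¹

Rearranging the biomass balance for a CMAS with decay, V = Y·Q·ΔS·θ_c / [X·(1+k_d θ_c)] = 0.540 × 40300 × (485 − 16.2) × 20.8 / [2060 × (1 + 0.0815 × 20.8)] = 2.12×10^8 / 5552 = 38220 m³.
F/M = applied load / biomass = Q·S₀/(V·X) = 40300 × 485 / (38220 × 2060) = 0.2482 d⁻¹.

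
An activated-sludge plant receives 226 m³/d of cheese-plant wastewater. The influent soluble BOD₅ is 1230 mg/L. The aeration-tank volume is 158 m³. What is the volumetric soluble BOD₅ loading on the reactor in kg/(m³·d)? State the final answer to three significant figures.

L_v ≈ 1.76 kg soluble BOD₅/(m³·d)

Volumetric loading L_v = Q·S₀ / V = 226 × 1230 g/m³ / 158.0 m³ = 1759 g/(m³·d) = 1.759 kg soluble BOD₅/(m³·d).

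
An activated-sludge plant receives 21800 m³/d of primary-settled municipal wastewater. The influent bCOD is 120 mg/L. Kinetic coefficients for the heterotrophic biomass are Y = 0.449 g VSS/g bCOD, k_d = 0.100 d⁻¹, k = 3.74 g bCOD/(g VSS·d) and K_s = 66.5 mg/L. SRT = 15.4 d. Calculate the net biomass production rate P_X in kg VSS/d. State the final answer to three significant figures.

From the Monod/SRT balance for a CMAS, S = K_s·(1+k_d θ_c)/[θ_c·(Y k − k_d) − 1] = 66.5 × (1 + 0.100 × 15.4) / [15.4 × (0.449 × 3.74 − 0.100) − 1] = 168.9 / 23.32 = 7.243 mg/L.
Y_obs = Y / (1 + k_d θ_c) = 0.449 / (1 + 0.100 × 15.4) = 0.449 / 2.540 = 0.1768.
ΔS = 120 − 7.24 = 112.8 mg/L, so the substrate removal rate is 21800 × 112.8/1000 = 2458 kg bCOD/d.
P_X = Y_obs · Q(S₀ − S) = 0.1768 × 2458 = 434.5 kg VSS/d.

P_X ≈ 435 kg VSS/d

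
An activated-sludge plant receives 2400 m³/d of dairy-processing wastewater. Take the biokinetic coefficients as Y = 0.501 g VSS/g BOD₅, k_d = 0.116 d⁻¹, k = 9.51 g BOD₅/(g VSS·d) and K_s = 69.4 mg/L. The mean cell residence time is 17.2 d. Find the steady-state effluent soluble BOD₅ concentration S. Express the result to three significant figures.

For a completely mixed reactor with recycle the Lawrence–McCarty relation gives S = K_s·(1 + k_d·θ_c) / [θ_c·(Y·k − k_d) − 1] = 69.4 × (1 + 0.116 × 17.2) / [17.2 × (0.501 × 9.51 − 0.116) − 1] = 207.9 / 78.95 = 2.633 mg/L.

S ≈ 2.63 mg/L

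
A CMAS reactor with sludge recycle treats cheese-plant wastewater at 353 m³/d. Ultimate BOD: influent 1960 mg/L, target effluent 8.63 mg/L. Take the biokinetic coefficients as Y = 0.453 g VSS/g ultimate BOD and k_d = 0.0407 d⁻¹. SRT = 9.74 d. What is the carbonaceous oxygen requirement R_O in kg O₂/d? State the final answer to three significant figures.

Observed yield with endogenous decay: Y_obs = Y / (1 + k_d·θ_c) = 0.453 / (1 + 0.0407 × 9.74) = 0.453 / 1.396 = 0.3244 g VSS/g ultimate BOD.
ΔS = 1960 − 8.63 = 1951 mg/L, so the substrate removal rate is 353 × 1951/1000 = 688.8 kg ultimate BOD/d.
Net sludge production P_X = 0.3244 × 688.8 = 223.5 kg VSS/d.
R_O = Q·(S₀ − S) − 1.42·P_X = 688.8 − 1.42 × 223.5 = 371.5 kg O₂/d.

R_O ≈ 372 kg O₂/d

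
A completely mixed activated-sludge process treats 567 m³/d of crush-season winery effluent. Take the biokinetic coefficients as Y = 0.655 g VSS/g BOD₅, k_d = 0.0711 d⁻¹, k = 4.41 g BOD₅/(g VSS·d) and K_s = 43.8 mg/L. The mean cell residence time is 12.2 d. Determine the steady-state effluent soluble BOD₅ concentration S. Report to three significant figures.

S ≈ 2.45 mg/L

From the Monod/SRT balance for a CMAS, S = K_s·(1+k_d θ_c)/[θ_c·(Y k − k_d) − 1] = 43.8 × (1 + 0.0711 × 12.2) / [12.2 × (0.655 × 4.41 − 0.0711) − 1] = 81.79 / 33.37 = 2.451 mg/L.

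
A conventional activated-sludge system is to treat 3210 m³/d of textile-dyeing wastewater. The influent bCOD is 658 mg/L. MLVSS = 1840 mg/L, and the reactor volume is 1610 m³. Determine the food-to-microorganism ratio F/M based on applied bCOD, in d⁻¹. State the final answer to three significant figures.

F/M ≈ 0.713 d⁻¹

F/M = Q·S₀ / (V·X) = 3210 × 658 / (1610 × 1840) = 0.7130 g bCOD·(g VSS·d)⁻¹.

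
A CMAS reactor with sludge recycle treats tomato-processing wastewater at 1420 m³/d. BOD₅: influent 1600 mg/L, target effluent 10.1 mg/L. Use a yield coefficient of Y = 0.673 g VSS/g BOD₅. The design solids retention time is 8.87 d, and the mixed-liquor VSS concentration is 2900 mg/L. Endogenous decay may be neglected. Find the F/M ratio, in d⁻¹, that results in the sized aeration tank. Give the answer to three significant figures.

F/M ≈ 0.169 d⁻¹

V·X = Y·Q·ΔS·θ_c gives V = 0.673 × 1420 × (1600 − 10.1) × 8.87 / 2900 = 4647 m³.
F/M = applied load / biomass = Q·S₀/(V·X) = 1420 × 1600 / (4647 × 2900) = 0.1686 d⁻¹.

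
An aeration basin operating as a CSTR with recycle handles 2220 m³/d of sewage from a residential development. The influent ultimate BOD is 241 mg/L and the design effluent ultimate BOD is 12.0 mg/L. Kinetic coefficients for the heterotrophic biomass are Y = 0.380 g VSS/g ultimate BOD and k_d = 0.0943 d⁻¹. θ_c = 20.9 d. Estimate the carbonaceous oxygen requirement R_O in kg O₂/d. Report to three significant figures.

R_O ≈ 416 kg O₂/d

The observed yield is Y_obs = Y/(1 + k_d·θ_c) = 0.380 / (1 + 0.0943 × 20.9) = 0.380 / 2.971 = 0.1279 g VSS per g ultimate BOD removed.
Substrate removed = Q·(S₀ − S) = 2220 m³/d × (241 − 12.0) g/m³ = 5.08×10^5 g/d = 508.4 kg/d.
P_X = Y_obs·Q·(S₀ − S) = 0.1279 × 508.4 = 65.03 kg VSS/d.
Carbonaceous O₂ demand = substrate oxidised − cell-mass equivalent = 508.4 − 1.42 × 65.03 = 416.0 kg O₂/d.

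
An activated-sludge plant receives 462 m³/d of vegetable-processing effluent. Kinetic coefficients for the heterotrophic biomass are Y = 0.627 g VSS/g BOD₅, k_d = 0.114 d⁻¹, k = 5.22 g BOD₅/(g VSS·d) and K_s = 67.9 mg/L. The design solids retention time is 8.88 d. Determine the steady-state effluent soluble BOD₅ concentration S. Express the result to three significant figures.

S ≈ 5.05 mg/L

For a completely mixed reactor with recycle the Lawrence–McCarty relation gives S = K_s·(1 + k_d·θ_c) / [θ_c·(Y·k − k_d) − 1] = 67.9 × (1 + 0.114 × 8.88) / [8.88 × (0.627 × 5.22 − 0.114) − 1] = 136.6 / 27.05 = 5.051 mg/L.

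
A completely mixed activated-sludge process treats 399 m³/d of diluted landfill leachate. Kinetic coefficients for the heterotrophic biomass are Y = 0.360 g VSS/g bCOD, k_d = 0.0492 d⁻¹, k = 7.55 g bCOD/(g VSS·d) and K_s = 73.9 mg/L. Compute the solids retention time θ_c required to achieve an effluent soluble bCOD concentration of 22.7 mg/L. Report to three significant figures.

From 1/θ_c = Y·k·S/(K_s + S) − k_d: Y·k·S/(K_s+S) = 0.360 × 7.55 × 22.7 / (73.9 + 22.7) = 0.6387 d⁻¹.
1/θ_c = 0.6387 − 0.0492 = 0.5895 d⁻¹, so θ_c = 1.696 d.

θ_c ≈ 1.70 d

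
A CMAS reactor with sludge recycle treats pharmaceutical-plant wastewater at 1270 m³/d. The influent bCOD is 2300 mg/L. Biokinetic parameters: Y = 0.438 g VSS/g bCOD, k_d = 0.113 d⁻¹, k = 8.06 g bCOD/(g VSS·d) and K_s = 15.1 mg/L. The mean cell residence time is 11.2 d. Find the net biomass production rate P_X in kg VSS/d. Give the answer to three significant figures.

P_X ≈ 564 kg VSS/d

Effluent substrate depends only on kinetics and SRT: S = K_s(1 + k_d θ_c) / [θ_c(Yk − k_d) − 1] = 15.1 × (1 + 0.113 × 11.2) / [11.2 × (0.438 × 8.06 − 0.113) − 1] = 34.21 / 37.27 = 0.9178 mg/L.
Observed yield with endogenous decay: Y_obs = Y / (1 + k_d·θ_c) = 0.438 / (1 + 0.113 × 11.2) = 0.438 / 2.266 = 0.1933 g VSS/g bCOD.
Q·(S₀ − S) = 1270 × (2300 − 0.918) × 10⁻³ = 2920 kg/d removed.
Net biomass production P_X = Y_obs × Q·(S₀ − S) = 0.1933 × 2920 = 564.5 kg VSS/d.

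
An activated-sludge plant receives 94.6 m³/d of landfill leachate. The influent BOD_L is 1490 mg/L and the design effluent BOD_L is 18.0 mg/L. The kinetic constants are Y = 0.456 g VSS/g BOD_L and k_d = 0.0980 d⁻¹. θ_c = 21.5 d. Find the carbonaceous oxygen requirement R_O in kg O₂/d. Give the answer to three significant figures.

Y_obs = Y / (1 + k_d θ_c) = 0.456 / (1 + 0.0980 × 21.5) = 0.456 / 3.107 = 0.1468.
ΔS = 1490 − 18.0 = 1472 mg/L, so the substrate removal rate is 94.6 × 1472/1000 = 139.3 kg BOD_L/d.
Net sludge production P_X = 0.1468 × 139.3 = 20.44 kg VSS/d.
Carbonaceous O₂ demand = substrate oxidised − cell-mass equivalent = 139.3 − 1.42 × 20.44 = 110.2 kg O₂/d.

R_O ≈ 110 kg O₂/d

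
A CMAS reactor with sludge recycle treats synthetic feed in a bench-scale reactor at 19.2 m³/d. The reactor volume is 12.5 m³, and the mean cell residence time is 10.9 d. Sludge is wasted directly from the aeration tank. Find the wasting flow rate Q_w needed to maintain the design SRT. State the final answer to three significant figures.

Q_w ≈ 1.15 m³/d

For wasting at MLVSS concentration, Q_w = V/θ_c = 12.50/10.9 = 1.147 m³/d.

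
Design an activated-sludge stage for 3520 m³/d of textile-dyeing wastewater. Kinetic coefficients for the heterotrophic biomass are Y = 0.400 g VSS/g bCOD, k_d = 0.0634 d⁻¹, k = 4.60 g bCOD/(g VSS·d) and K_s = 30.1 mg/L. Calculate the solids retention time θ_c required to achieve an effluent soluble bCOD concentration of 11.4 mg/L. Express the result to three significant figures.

Specific growth rate at S = 11.4 mg/L: μ = YkS/(K_s+S) = 0.400·4.60·11.4/(30.1+11.4) = 0.5054 d⁻¹.
1/θ_c = 0.5054 − 0.0634 = 0.4420 d⁻¹, so θ_c = 2.262 d.

θ_c ≈ 2.26 d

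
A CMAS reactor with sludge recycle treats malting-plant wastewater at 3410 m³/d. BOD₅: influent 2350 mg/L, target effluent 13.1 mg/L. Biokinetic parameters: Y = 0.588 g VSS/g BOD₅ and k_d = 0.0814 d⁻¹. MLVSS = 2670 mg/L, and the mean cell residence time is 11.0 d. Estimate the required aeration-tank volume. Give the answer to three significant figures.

V ≈ 10200 m³

Rearranging the biomass balance for a CMAS with decay, V = Y·Q·ΔS·θ_c / [X·(1+k_d θ_c)] = 0.588 × 3410 × (2350 − 13.1) × 11.0 / [2670 × (1 + 0.0814 × 11.0)] = 5.15×10^7 / 5061 = 10185 m³.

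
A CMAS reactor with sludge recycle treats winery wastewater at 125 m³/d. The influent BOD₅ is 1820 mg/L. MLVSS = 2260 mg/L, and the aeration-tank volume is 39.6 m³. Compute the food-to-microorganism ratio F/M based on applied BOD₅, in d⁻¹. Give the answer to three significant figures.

F/M ≈ 2.54 d⁻¹

F/M = applied load / biomass = Q·S₀/(V·X) = 125 × 1820 / (39.60 × 2260) = 2.542 d⁻¹.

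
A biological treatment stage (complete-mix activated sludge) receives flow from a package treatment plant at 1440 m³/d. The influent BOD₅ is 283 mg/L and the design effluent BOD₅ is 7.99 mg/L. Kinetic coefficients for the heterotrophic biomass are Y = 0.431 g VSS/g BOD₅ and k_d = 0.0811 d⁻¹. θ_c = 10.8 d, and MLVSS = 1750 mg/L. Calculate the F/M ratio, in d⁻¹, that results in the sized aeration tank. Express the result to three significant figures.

Steady-state biomass mass balance: V·X·(1 + k_d·θ_c) = Y·Q·(S₀ − S)·θ_c, so V = 0.431 × 1440 × (283 − 7.99) × 10.8 / [1750 × (1 + 0.0811 × 10.8)] = 1.84×10^6 / 3283 = 561.5 m³.
F/M = applied load / biomass = Q·S₀/(V·X) = 1440 × 283 / (561.5 × 1750) = 0.4147 d⁻¹.

F/M ≈ 0.415 d⁻¹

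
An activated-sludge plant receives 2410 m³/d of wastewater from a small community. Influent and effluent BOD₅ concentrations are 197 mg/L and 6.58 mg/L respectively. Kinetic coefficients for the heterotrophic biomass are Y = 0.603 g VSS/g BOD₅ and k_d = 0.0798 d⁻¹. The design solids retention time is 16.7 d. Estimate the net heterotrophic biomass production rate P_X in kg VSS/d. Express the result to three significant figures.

Y_obs = Y / (1 + k_d θ_c) = 0.603 / (1 + 0.0798 × 16.7) = 0.603 / 2.333 = 0.2585.
Substrate removed = Q·(S₀ − S) = 2410 m³/d × (197 − 6.58) g/m³ = 4.59×10^5 g/d = 458.9 kg/d.
Biomass produced: P_X = Y_obs·Q·ΔS = 0.2585 × 458.9 ≈ 118.6 kg VSS/d.

P_X ≈ 119 kg VSS/d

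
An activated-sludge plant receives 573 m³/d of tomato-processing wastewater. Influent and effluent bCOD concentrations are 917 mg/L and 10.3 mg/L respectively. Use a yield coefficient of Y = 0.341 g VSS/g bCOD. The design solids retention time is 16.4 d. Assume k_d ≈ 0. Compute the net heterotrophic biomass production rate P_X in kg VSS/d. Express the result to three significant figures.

With endogenous decay neglected, the observed yield equals the true yield: Y_obs = Y = 0.341 g VSS/g bCOD.
Mass of bCOD removed per day: Q(S₀ − S) = 573 × 906.7 g/m³ = 519.5 kg/d.
P_X = Y_obs · Q(S₀ − S) = 0.3410 × 519.5 = 177.2 kg VSS/d.

P_X ≈ 177 kg VSS/d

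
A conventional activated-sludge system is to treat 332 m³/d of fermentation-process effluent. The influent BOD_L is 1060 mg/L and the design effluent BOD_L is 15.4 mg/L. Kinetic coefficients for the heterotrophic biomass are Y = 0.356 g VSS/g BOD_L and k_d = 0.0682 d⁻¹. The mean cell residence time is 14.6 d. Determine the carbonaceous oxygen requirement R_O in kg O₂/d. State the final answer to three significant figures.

The observed yield is Y_obs = Y/(1 + k_d·θ_c) = 0.356 / (1 + 0.0682 × 14.6) = 0.356 / 1.996 = 0.1784 g VSS per g BOD_L removed.
Substrate removed = Q·(S₀ − S) = 332 m³/d × (1060 − 15.4) g/m³ = 3.47×10^5 g/d = 346.8 kg/d.
P_X = Y_obs·Q·(S₀ − S) = 0.1784 × 346.8 = 61.86 kg VSS/d.
Carbonaceous O₂ demand = substrate oxidised − cell-mass equivalent = 346.8 − 1.42 × 61.86 = 259.0 kg O₂/d.

R_O ≈ 259 kg O₂/d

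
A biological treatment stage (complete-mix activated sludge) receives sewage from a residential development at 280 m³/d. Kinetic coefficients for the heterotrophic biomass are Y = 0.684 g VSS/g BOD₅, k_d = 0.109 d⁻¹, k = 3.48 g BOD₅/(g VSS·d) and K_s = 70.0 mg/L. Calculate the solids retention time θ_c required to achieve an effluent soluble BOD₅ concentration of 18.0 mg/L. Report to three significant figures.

At the target effluent, Y k S/(K_s+S) = 0.684×3.48×18.0/88.00 = 0.4869 d⁻¹.
1/θ_c = 0.4869 − 0.109 = 0.3779 d⁻¹, so θ_c = 2.646 d.

θ_c ≈ 2.65 d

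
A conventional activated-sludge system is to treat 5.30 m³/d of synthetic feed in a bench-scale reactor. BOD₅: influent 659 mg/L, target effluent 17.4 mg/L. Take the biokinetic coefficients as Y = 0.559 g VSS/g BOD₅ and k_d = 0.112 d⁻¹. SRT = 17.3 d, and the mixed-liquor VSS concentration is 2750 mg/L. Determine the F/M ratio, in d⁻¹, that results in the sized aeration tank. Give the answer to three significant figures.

From the SRT design equation V = Y Q (S₀−S) θ_c / [X (1 + k_d θ_c)] = 0.559 × 5.30 × (659 − 17.4) × 17.3 / [2750 × (1 + 0.112 × 17.3)] = 3.29×10^4 / 8078 = 4.071 m³.
Food-to-microorganism ratio F/M = Q S₀ / (V X) = 5.30 × 659 / (4.071 × 2750) = 0.3120 d⁻¹.

F/M ≈ 0.312 d⁻¹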